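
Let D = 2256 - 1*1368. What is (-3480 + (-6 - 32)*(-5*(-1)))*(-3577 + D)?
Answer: 9868630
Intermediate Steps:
D = 888 (D = 2256 - 1368 = 888)
(-3480 + (-6 - 32)*(-5*(-1)))*(-3577 + D) = (-3480 + (-6 - 32)*(-5*(-1)))*(-3577 + 888) = (-3480 - 38*5)*(-2689) = (-3480 - 190)*(-2689) = -3670*(-2689) = 9868630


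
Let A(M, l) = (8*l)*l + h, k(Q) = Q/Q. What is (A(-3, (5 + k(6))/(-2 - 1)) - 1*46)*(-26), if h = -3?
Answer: 442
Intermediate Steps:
k(Q) = 1
A(M, l) = -3 + 8*l**2 (A(M, l) = (8*l)*l - 3 = 8*l**2 - 3 = -3 + 8*l**2)
(A(-3, (5 + k(6))/(-2 - 1)) - 1*46)*(-26) = ((-3 + 8*((5 + 1)/(-2 - 1))**2) - 1*46)*(-26) = ((-3 + 8*(6/(-3))**2) - 46)*(-26) = ((-3 + 8*(6*(-1/3))**2) - 46)*(-26) = ((-3 + 8*(-2)**2) - 46)*(-26) = ((-3 + 8*4) - 46)*(-26) = ((-3 + 32) - 46)*(-26) = (29 - 46)*(-26) = -17*(-26) = 442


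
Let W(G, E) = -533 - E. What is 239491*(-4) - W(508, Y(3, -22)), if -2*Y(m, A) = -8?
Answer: -957427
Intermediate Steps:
Y(m, A) = 4 (Y(m, A) = -½*(-8) = 4)
239491*(-4) - W(508, Y(3, -22)) = 239491*(-4) - (-533 - 1*4) = -957964 - (-533 - 4) = -957964 - 1*(-537) = -957964 + 537 = -957427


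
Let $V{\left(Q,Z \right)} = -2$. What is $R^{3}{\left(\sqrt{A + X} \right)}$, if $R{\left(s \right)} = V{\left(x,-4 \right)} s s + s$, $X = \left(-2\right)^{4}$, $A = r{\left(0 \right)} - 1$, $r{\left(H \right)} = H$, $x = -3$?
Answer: $-28350 + 2715 \sqrt{15} \approx -17835.0$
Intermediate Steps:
$A = -1$ ($A = 0 - 1 = -1$)
$X = 16$
$R{\left(s \right)} = s - 2 s^{2}$ ($R{\left(s \right)} = - 2 s s + s = - 2 s^{2} + s = s - 2 s^{2}$)
$R^{3}{\left(\sqrt{A + X} \right)} = \left(\sqrt{-1 + 16} \left(1 - 2 \sqrt{-1 + 16}\right)\right)^{3} = \left(\sqrt{15} \left(1 - 2 \sqrt{15}\right)\right)^{3} = 15 \sqrt{15} \left(1 - 2 \sqrt{15}\right)^{3}$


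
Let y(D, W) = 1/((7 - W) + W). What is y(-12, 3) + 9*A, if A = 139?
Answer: 8758/7 ≈ 1251.1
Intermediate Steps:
y(D, W) = ⅐ (y(D, W) = 1/7 = ⅐)
y(-12, 3) + 9*A = ⅐ + 9*139 = ⅐ + 1251 = 8758/7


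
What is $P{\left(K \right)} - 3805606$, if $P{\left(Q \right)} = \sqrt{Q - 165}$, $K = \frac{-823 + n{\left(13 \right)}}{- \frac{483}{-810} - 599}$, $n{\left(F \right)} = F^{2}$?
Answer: $-3805606 + \frac{i \sqrt{4278719536545}}{161569} \approx -3.8056 \cdot 10^{6} + 12.803 i$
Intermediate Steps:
$K = \frac{176580}{161569}$ ($K = \frac{-823 + 13^{2}}{- \frac{483}{-810} - 599} = \frac{-823 + 169}{\left(-483\right) \left(- \frac{1}{810}\right) - 599} = - \frac{654}{\frac{161}{270} - 599} = - \frac{654}{- \frac{161569}{270}} = \left(-654\right) \left(- \frac{270}{161569}\right) = \frac{176580}{161569} \approx 1.0929$)
$P{\left(Q \right)} = \sqrt{-165 + Q}$
$P{\left(K \right)} - 3805606 = \sqrt{-165 + \frac{176580}{161569}} - 3805606 = \sqrt{- \frac{26482305}{161569}} - 3805606 = \frac{i \sqrt{4278719536545}}{161569} - 3805606 = -3805606 + \frac{i \sqrt{4278719536545}}{161569}$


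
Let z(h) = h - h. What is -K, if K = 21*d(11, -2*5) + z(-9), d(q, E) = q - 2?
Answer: -189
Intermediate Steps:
z(h) = 0
d(q, E) = -2 + q
K = 189 (K = 21*(-2 + 11) + 0 = 21*9 + 0 = 189 + 0 = 189)
-K = -1*189 = -189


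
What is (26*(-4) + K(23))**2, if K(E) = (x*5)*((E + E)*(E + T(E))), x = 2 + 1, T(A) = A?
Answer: 1000836496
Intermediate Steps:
x = 3
K(E) = 60*E**2 (K(E) = (3*5)*((E + E)*(E + E)) = 15*((2*E)*(2*E)) = 15*(4*E**2) = 60*E**2)
(26*(-4) + K(23))**2 = (26*(-4) + 60*23**2)**2 = (-104 + 60*529)**2 = (-104 + 31740)**2 = 31636**2 = 1000836496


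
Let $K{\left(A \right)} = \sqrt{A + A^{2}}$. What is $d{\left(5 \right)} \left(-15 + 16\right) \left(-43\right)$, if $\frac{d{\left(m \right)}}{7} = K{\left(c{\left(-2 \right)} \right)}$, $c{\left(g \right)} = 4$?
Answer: $- 602 \sqrt{5} \approx -1346.1$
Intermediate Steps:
$d{\left(m \right)} = 14 \sqrt{5}$ ($d{\left(m \right)} = 7 \sqrt{4 \left(1 + 4\right)} = 7 \sqrt{4 \cdot 5} = 7 \sqrt{20} = 7 \cdot 2 \sqrt{5} = 14 \sqrt{5}$)
$d{\left(5 \right)} \left(-15 + 16\right) \left(-43\right) = 14 \sqrt{5} \left(-15 + 16\right) \left(-43\right) = 14 \sqrt{5} \cdot 1 \left(-43\right) = 14 \sqrt{5} \left(-43\right) = - 602 \sqrt{5}$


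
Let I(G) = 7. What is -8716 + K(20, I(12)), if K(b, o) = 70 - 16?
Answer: -8662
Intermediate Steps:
K(b, o) = 54
-8716 + K(20, I(12)) = -8716 + 54 = -8662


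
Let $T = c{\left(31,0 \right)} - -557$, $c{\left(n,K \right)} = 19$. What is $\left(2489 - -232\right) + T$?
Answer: $3297$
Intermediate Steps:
$T = 576$ ($T = 19 - -557 = 19 + 557 = 576$)
$\left(2489 - -232\right) + T = \left(2489 - -232\right) + 576 = \left(2489 + \left(-530 + 762\right)\right) + 576 = \left(2489 + 232\right) + 576 = 2721 + 576 = 3297$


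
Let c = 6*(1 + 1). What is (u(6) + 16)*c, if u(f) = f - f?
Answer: 192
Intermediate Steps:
u(f) = 0
c = 12 (c = 6*2 = 12)
(u(6) + 16)*c = (0 + 16)*12 = 16*12 = 192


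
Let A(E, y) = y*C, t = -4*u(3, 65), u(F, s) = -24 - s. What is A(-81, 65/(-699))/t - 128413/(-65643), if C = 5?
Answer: 10644490199/5444955564 ≈ 1.9549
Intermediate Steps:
t = 356 (t = -4*(-24 - 1*65) = -4*(-24 - 65) = -4*(-89) = 356)
A(E, y) = 5*y (A(E, y) = y*5 = 5*y)
A(-81, 65/(-699))/t - 128413/(-65643) = (5*(65/(-699)))/356 - 128413/(-65643) = (5*(65*(-1/699)))*(1/356) - 128413*(-1/65643) = (5*(-65/699))*(1/356) + 128413/65643 = -325/699*1/356 + 128413/65643 = -325/248844 + 128413/65643 = 10644490199/5444955564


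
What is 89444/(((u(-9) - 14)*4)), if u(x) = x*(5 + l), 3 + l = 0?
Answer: -22361/32 ≈ -698.78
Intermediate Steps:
l = -3 (l = -3 + 0 = -3)
u(x) = 2*x (u(x) = x*(5 - 3) = x*2 = 2*x)
89444/(((u(-9) - 14)*4)) = 89444/(((2*(-9) - 14)*4)) = 89444/(((-18 - 14)*4)) = 89444/((-32*4)) = 89444/(-128) = 89444*(-1/128) = -22361/32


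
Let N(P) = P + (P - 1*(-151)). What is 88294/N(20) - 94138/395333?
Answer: 34887551544/75508603 ≈ 462.03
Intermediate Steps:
N(P) = 151 + 2*P (N(P) = P + (P + 151) = P + (151 + P) = 151 + 2*P)
88294/N(20) - 94138/395333 = 88294/(151 + 2*20) - 94138/395333 = 88294/(151 + 40) - 94138*1/395333 = 88294/191 - 94138/395333 = 34887551544/75508603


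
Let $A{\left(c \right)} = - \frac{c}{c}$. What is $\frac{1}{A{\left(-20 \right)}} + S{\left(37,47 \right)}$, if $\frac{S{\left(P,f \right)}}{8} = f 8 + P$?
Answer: $3303$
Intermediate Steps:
$S{\left(P,f \right)} = 8 P + 64 f$ ($S{\left(P,f \right)} = 8 \left(f 8 + P\right) = 8 \left(8 f + P\right) = 8 \left(P + 8 f\right) = 8 P + 64 f$)
$A{\left(c \right)} = -1$ ($A{\left(c \right)} = \left(-1\right) 1 = -1$)
$\frac{1}{A{\left(-20 \right)}} + S{\left(37,47 \right)} = \frac{1}{-1} + \left(8 \cdot 37 + 64 \cdot 47\right) = -1 + \left(296 + 3008\right) = -1 + 3304 = 3303$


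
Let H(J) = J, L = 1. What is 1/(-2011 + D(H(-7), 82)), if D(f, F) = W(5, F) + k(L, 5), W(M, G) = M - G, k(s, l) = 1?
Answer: -1/2087 ≈ -0.00047916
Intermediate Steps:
D(f, F) = 6 - F (D(f, F) = (5 - F) + 1 = 6 - F)
1/(-2011 + D(H(-7), 82)) = 1/(-2011 + (6 - 1*82)) = 1/(-2011 + (6 - 82)) = 1/(-2011 - 76) = 1/(-2087) = -1/2087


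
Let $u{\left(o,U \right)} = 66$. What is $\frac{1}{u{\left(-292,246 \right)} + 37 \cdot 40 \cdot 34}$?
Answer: $\frac{1}{50386} \approx 1.9847 \cdot 10^{-5}$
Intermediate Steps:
$\frac{1}{u{\left(-292,246 \right)} + 37 \cdot 40 \cdot 34} = \frac{1}{66 + 37 \cdot 40 \cdot 34} = \frac{1}{66 + 1480 \cdot 34} = \frac{1}{66 + 50320} = \frac{1}{50386}$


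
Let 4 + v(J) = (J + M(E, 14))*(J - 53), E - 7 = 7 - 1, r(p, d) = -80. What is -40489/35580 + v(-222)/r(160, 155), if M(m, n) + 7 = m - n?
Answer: -11267659/14232 ≈ -791.71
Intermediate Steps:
E = 13 (E = 7 + (7 - 1) = 7 + 6 = 13)
M(m, n) = -7 + m - n (M(m, n) = -7 + (m - n) = -7 + m - n)
v(J) = -4 + (-53 + J)*(-8 + J) (v(J) = -4 + (J + (-7 + 13 - 1*14))*(J - 53) = -4 + (J + (-7 + 13 - 14))*(-53 + J) = -4 + (J - 8)*(-53 + J) = -4 + (-8 + J)*(-53 + J) = -4 + (-53 + J)*(-8 + J))
-40489/35580 + v(-222)/r(160, 155) = -40489/35580 + (420 + (-222)² - 61*(-222))/(-80) = -40489*1/35580 + (420 + 49284 + 13542)*(-1/80) = -40489/35580 + 63246*(-1/80) = -40489/35580 - 31623/40 = -11267659/14232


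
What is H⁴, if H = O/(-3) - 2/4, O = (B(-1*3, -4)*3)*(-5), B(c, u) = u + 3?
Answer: 14641/16 ≈ 915.06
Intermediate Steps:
B(c, u) = 3 + u
O = 15 (O = ((3 - 4)*3)*(-5) = -1*3*(-5) = -3*(-5) = 15)
H = -11/2 (H = 15/(-3) - 2/4 = 15*(-⅓) - 2*¼ = -5 - ½ = -11/2 ≈ -5.5000)
H⁴ = (-11/2)⁴ = 14641/16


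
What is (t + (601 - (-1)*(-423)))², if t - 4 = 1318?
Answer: 2250000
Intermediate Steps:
t = 1322 (t = 4 + 1318 = 1322)
(t + (601 - (-1)*(-423)))² = (1322 + (601 - (-1)*(-423)))² = (1322 + (601 - 1*423))² = (1322 + (601 - 423))² = (1322 + 178)² = 1500² = 2250000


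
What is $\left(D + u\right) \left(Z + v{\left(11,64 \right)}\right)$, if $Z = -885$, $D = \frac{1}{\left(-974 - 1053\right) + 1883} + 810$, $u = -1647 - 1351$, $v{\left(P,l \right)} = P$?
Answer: $\frac{137686901}{72} \approx 1.9123 \cdot 10^{6}$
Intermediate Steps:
$u = -2998$ ($u = -1647 - 1351 = -2998$)
$D = \frac{116639}{144}$ ($D = \frac{1}{-2027 + 1883} + 810 = \frac{1}{-144} + 810 = - \frac{1}{144} + 810 = \frac{116639}{144} \approx 809.99$)
$\left(D + u\right) \left(Z + v{\left(11,64 \right)}\right) = \left(\frac{116639}{144} - 2998\right) \left(-885 + 11\right) = \left(- \frac{315073}{144}\right) \left(-874\right) = \frac{137686901}{72}$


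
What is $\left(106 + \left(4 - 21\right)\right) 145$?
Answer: $12905$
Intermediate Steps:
$\left(106 + \left(4 - 21\right)\right) 145 = \left(106 - 17\right) 145 = 89 \cdot 145 = 12905$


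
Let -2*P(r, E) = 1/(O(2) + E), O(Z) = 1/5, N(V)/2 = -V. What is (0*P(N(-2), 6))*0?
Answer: 0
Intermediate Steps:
N(V) = -2*V (N(V) = 2*(-V) = -2*V)
O(Z) = 1/5
P(r, E) = -1/(2*(1/5 + E))
(0*P(N(-2), 6))*0 = (0*(-5/(2 + 10*6)))*0 = (0*(-5/(2 + 60)))*0 = (0*(-5/62))*0 = 0*0 = 0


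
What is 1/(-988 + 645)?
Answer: -1/343 ≈ -0.0029155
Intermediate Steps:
1/(-988 + 645) = 1/(-343) = -1/343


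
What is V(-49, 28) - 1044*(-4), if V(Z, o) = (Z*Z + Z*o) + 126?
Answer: 5331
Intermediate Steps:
V(Z, o) = 126 + Z**2 + Z*o (V(Z, o) = (Z**2 + Z*o) + 126 = 126 + Z**2 + Z*o)
V(-49, 28) - 1044*(-4) = (126 + (-49)**2 - 49*28) - 1044*(-4) = (126 + 2401 - 1372) + 4176 = 1155 + 4176 = 5331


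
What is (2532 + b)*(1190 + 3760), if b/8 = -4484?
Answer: -165033000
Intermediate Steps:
b = -35872 (b = 8*(-4484) = -35872)
(2532 + b)*(1190 + 3760) = (2532 - 35872)*(1190 + 3760) = -33340*4950 = -165033000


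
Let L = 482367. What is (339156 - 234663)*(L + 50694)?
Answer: 55701143073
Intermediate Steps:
(339156 - 234663)*(L + 50694) = (339156 - 234663)*(482367 + 50694) = 104493*533061 = 55701143073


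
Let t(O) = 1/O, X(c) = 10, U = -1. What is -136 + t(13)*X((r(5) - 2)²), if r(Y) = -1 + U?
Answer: -1758/13 ≈ -135.23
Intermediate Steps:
r(Y) = -2 (r(Y) = -1 - 1 = -2)
-136 + t(13)*X((r(5) - 2)²) = -136 + 10/13 = -1758/13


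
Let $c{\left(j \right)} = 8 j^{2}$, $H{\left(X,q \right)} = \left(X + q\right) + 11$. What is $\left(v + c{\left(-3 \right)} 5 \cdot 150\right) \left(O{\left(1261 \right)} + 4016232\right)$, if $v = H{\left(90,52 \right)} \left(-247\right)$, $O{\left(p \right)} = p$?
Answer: $65119544037$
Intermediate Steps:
$H{\left(X,q \right)} = 11 + X + q$
$v = -37791$ ($v = \left(11 + 90 + 52\right) \left(-247\right) = 153 \left(-247\right) = -37791$)
$\left(v + c{\left(-3 \right)} 5 \cdot 150\right) \left(O{\left(1261 \right)} + 4016232\right) = \left(-37791 + 8 \left(-3\right)^{2} \cdot 5 \cdot 150\right) \left(1261 + 4016232\right) = \left(-37791 + 8 \cdot 9 \cdot 5 \cdot 150\right) 4017493 = \left(-37791 + 72 \cdot 5 \cdot 150\right) 4017493 = \left(-37791 + 360 \cdot 150\right) 4017493 = \left(-37791 + 54000\right) 4017493 = 16209 \cdot 4017493 = 65119544037$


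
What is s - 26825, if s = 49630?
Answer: 22805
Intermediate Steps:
s - 26825 = 49630 - 26825 = 22805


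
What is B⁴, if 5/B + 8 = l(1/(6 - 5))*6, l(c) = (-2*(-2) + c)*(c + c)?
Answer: 625/7311616 ≈ 8.5480e-5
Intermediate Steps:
l(c) = 2*c*(4 + c) (l(c) = (4 + c)*(2*c) = 2*c*(4 + c))
B = 5/52 (B = 5/(-8 + (2*(4 + 1/(6 - 5))/(6 - 5))*6) = 5/(-8 + (2*(4 + 1/1)/1)*6) = 5/(-8 + (2*1*(4 + 1))*6) = 5/(-8 + (2*1*5)*6) = 5/(-8 + 10*6) = 5/(-8 + 60) = 5/52 ≈ 0.096154)
B⁴ = (5/52)⁴ = 625/7311616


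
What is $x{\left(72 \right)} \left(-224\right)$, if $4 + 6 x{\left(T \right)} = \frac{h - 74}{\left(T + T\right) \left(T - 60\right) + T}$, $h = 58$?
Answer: $\frac{101024}{675} \approx 149.67$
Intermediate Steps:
$x{\left(T \right)} = - \frac{2}{3} - \frac{8}{3 \left(T + 2 T \left(-60 + T\right)\right)}$ ($x{\left(T \right)} = - \frac{2}{3} + \frac{\left(58 - 74\right) \frac{1}{\left(T + T\right) \left(T - 60\right) + T}}{6} = - \frac{2}{3} + \frac{\left(-16\right) \frac{1}{2 T \left(-60 + T\right) + T}}{6} = - \frac{2}{3} + \frac{\left(-16\right) \frac{1}{T + 2 T \left(-60 + T\right)}}{6} = - \frac{2}{3} - \frac{8}{3 \left(T + 2 T \left(-60 + T\right)\right)}$)
$x{\left(72 \right)} \left(-224\right) = \frac{2 \left(-4 - 2 \cdot 72^{2} + 119 \cdot 72\right)}{3 \cdot 72 \left(-119 + 2 \cdot 72\right)} \left(-224\right) = \frac{2}{3} \cdot \frac{1}{72} \frac{1}{-119 + 144} \left(-4 - 10368 + 8568\right) \left(-224\right) = \frac{2}{3} \cdot \frac{1}{72} \cdot \frac{1}{25} \left(-4 - 10368 + 8568\right) \left(-224\right) = \frac{2}{3} \cdot \frac{1}{72} \cdot \frac{1}{25} \left(-1804\right) \left(-224\right) = \left(- \frac{451}{675}\right) \left(-224\right) = \frac{101024}{675}$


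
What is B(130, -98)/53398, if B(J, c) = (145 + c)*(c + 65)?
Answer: -1551/53398 ≈ -0.029046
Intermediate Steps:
B(J, c) = (65 + c)*(145 + c) (B(J, c) = (145 + c)*(65 + c) = (65 + c)*(145 + c))
B(130, -98)/53398 = (9425 + (-98)**2 + 210*(-98))/53398 = (9425 + 9604 - 20580)*(1/53398) = -1551*1/53398 = -1551/53398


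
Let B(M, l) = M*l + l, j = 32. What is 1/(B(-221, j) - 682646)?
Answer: -1/689686 ≈ -1.4499e-6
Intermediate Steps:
B(M, l) = l + M*l
1/(B(-221, j) - 682646) = 1/(32*(1 - 221) - 682646) = 1/(32*(-220) - 682646) = 1/(-7040 - 682646) = 1/(-689686) = -1/689686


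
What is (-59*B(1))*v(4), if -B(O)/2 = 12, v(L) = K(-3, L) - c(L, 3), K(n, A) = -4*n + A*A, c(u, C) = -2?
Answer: 42480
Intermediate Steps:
K(n, A) = A² - 4*n (K(n, A) = -4*n + A² = A² - 4*n)
v(L) = 14 + L² (v(L) = (L² - 4*(-3)) - 1*(-2) = (L² + 12) + 2 = (12 + L²) + 2 = 14 + L²)
B(O) = -24 (B(O) = -2*12 = -24)
(-59*B(1))*v(4) = (-59*(-24))*(14 + 4²) = 1416*(14 + 16) = 1416*30 = 42480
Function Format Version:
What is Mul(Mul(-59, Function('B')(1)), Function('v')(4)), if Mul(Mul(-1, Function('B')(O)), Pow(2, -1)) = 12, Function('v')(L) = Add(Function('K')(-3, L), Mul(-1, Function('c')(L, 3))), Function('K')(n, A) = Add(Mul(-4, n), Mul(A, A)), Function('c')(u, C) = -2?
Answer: 42480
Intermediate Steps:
Function('K')(n, A) = Add(Pow(A, 2), Mul(-4, n)) (Function('K')(n, A) = Add(Mul(-4, n), Pow(A, 2)) = Add(Pow(A, 2), Mul(-4, n)))
Function('v')(L) = Add(14, Pow(L, 2)) (Function('v')(L) = Add(Add(Pow(L, 2), Mul(-4, -3)), Mul(-1, -2)) = Add(Add(Pow(L, 2), 12), 2) = Add(Add(12, Pow(L, 2)), 2) = Add(14, Pow(L, 2)))
Function('B')(O) = -24 (Function('B')(O) = Mul(-2, 12) = -24)
Mul(Mul(-59, Function('B')(1)), Function('v')(4)) = Mul(Mul(-59, -24), Add(14, Pow(4, 2))) = Mul(1416, Add(14, 16)) = Mul(1416, 30) = 42480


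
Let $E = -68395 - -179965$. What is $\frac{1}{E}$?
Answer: $\frac{1}{111570} \approx 8.963 \cdot 10^{-6}$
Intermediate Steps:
$E = 111570$ ($E = -68395 + 179965 = 111570$)
$\frac{1}{E} = \frac{1}{111570}$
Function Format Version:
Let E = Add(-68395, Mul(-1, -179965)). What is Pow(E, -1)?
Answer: Rational(1, 111570) ≈ 8.9630e-6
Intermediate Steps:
E = 111570 (E = Add(-68395, 179965) = 111570)
Pow(E, -1) = Pow(111570, -1) = Rational(1, 111570)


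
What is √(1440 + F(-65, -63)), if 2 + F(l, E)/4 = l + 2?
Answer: 2*√295 ≈ 34.351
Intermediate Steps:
F(l, E) = 4*l (F(l, E) = -8 + 4*(l + 2) = -8 + 4*(2 + l) = -8 + (8 + 4*l) = 4*l)
√(1440 + F(-65, -63)) = √(1440 + 4*(-65)) = √(1440 - 260) = √1180 = 2*√295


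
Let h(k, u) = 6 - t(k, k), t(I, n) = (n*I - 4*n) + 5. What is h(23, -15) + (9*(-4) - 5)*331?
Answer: -14007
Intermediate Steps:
t(I, n) = 5 - 4*n + I*n (t(I, n) = (I*n - 4*n) + 5 = (-4*n + I*n) + 5 = 5 - 4*n + I*n)
h(k, u) = 1 - k² + 4*k (h(k, u) = 6 - (5 - 4*k + k*k) = 6 - (5 - 4*k + k²) = 6 - (5 + k² - 4*k) = 6 + (-5 - k² + 4*k) = 1 - k² + 4*k)
h(23, -15) + (9*(-4) - 5)*331 = (1 - 1*23² + 4*23) + (9*(-4) - 5)*331 = (1 - 1*529 + 92) + (-36 - 5)*331 = (1 - 529 + 92) - 41*331 = -436 - 13571 = -14007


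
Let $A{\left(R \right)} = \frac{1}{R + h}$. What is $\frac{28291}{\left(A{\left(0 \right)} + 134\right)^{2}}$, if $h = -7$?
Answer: $\frac{1386259}{877969} \approx 1.5789$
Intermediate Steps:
$A{\left(R \right)} = \frac{1}{-7 + R}$ ($A{\left(R \right)} = \frac{1}{R - 7} = \frac{1}{-7 + R}$)
$\frac{28291}{\left(A{\left(0 \right)} + 134\right)^{2}} = \frac{28291}{\left(\frac{1}{-7 + 0} + 134\right)^{2}} = \frac{28291}{\left(\frac{1}{-7} + 134\right)^{2}} = \frac{28291}{\left(- \frac{1}{7} + 134\right)^{2}} = \frac{28291}{\left(\frac{937}{7}\right)^{2}} = \frac{28291}{\frac{877969}{49}} = 28291 \cdot \frac{49}{877969} = \frac{1386259}{877969}$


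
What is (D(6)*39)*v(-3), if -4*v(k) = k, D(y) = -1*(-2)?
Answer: 117/2 ≈ 58.500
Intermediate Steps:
D(y) = 2
v(k) = -k/4
(D(6)*39)*v(-3) = (2*39)*(-¼*(-3)) = 78*(¾) = 117/2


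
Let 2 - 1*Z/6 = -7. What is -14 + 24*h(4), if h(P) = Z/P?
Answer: 310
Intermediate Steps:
Z = 54 (Z = 12 - 6*(-7) = 12 + 42 = 54)
h(P) = 54/P
-14 + 24*h(4) = -14 + 24*(54/4) = -14 + 24*(54*(1/4)) = -14 + 24*(27/2) = -14 + 324 = 310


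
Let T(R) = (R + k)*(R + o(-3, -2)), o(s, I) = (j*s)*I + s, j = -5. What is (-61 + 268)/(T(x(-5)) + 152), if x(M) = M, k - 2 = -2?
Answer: 23/38 ≈ 0.60526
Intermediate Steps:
k = 0 (k = 2 - 2 = 0)
o(s, I) = s - 5*I*s (o(s, I) = (-5*s)*I + s = -5*I*s + s = s - 5*I*s)
T(R) = R*(-33 + R) (T(R) = (R + 0)*(R - 3*(1 - 5*(-2))) = R*(R - 3*(1 + 10)) = R*(R - 3*11) = R*(R - 33) = R*(-33 + R))
(-61 + 268)/(T(x(-5)) + 152) = (-61 + 268)/(-5*(-33 - 5) + 152) = 207/(-5*(-38) + 152) = 207/(190 + 152) = 207/342 = 207*(1/342) = 23/38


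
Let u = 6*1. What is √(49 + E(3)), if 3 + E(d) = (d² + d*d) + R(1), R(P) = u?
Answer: √70 ≈ 8.3666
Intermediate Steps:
u = 6
R(P) = 6
E(d) = 3 + 2*d² (E(d) = -3 + ((d² + d*d) + 6) = -3 + ((d² + d²) + 6) = -3 + (2*d² + 6) = -3 + (6 + 2*d²) = 3 + 2*d²)
√(49 + E(3)) = √(49 + (3 + 2*3²)) = √(49 + (3 + 2*9)) = √(49 + (3 + 18)) = √(49 + 21) = √70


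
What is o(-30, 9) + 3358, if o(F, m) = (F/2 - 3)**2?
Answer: 3682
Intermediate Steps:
o(F, m) = (-3 + F/2)**2 (o(F, m) = (F*(1/2) - 3)**2 = (F/2 - 3)**2 = (-3 + F/2)**2)
o(-30, 9) + 3358 = (-6 - 30)**2/4 + 3358 = (1/4)*(-36)**2 + 3358 = (1/4)*1296 + 3358 = 324 + 3358 = 3682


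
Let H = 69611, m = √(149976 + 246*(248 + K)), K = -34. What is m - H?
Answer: -69611 + 2*√50655 ≈ -69161.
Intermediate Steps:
m = 2*√50655 (m = √(149976 + 246*(248 - 34)) = √(149976 + 246*214) = √(149976 + 52644) = √202620 = 2*√50655 ≈ 450.13)
m - H = 2*√50655 - 1*69611 = 2*√50655 - 69611 = -69611 + 2*√50655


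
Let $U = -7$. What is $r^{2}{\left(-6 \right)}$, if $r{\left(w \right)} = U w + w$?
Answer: $1296$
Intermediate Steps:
$r{\left(w \right)} = - 6 w$ ($r{\left(w \right)} = - 7 w + w = - 6 w$)
$r^{2}{\left(-6 \right)} = \left(\left(-6\right) \left(-6\right)\right)^{2} = 36^{2} = 1296$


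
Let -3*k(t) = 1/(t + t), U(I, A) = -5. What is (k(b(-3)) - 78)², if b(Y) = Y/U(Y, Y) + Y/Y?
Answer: 14055001/2304 ≈ 6100.3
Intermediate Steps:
b(Y) = 1 - Y/5 (b(Y) = Y/(-5) + Y/Y = Y*(-⅕) + 1 = -Y/5 + 1 = 1 - Y/5)
k(t) = -1/(6*t) (k(t) = -1/(3*(t + t)) = -1/(2*t)/3 = -1/(6*t))
(k(b(-3)) - 78)² = (-1/(6*(1 - ⅕*(-3))) - 78)² = (-1/(6*(1 + ⅗)) - 78)² = (-1/(6*8/5) - 78)² = (-⅙*5/8 - 78)² = (-5/48 - 78)² = (-3749/48)² = 14055001/2304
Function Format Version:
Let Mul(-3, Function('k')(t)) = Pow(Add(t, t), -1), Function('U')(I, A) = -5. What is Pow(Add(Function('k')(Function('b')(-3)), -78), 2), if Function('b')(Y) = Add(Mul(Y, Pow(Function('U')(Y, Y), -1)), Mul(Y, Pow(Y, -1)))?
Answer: Rational(14055001, 2304) ≈ 6100.3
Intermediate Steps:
Function('b')(Y) = Add(1, Mul(Rational(-1, 5), Y)) (Function('b')(Y) = Add(Mul(Y, Pow(-5, -1)), Mul(Y, Pow(Y, -1))) = Add(Mul(Y, Rational(-1, 5)), 1) = Add(Mul(Rational(-1, 5), Y), 1) = Add(1, Mul(Rational(-1, 5), Y)))
Function('k')(t) = Mul(Rational(-1, 6), Pow(t, -1)) (Function('k')(t) = Mul(Rational(-1, 3), Pow(Add(t, t), -1)) = Mul(Rational(-1, 3), Pow(Mul(2, t), -1)) = Mul(Rational(-1, 3), Mul(Rational(1, 2), Pow(t, -1))) = Mul(Rational(-1, 6), Pow(t, -1)))
Pow(Add(Function('k')(Function('b')(-3)), -78), 2) = Pow(Add(Mul(Rational(-1, 6), Pow(Add(1, Mul(Rational(-1, 5), -3)), -1)), -78), 2) = Pow(Add(Mul(Rational(-1, 6), Pow(Add(1, Rational(3, 5)), -1)), -78), 2) = Pow(Add(Mul(Rational(-1, 6), Pow(Rational(8, 5), -1)), -78), 2) = Pow(Add(Mul(Rational(-1, 6), Rational(5, 8)), -78), 2) = Pow(Add(Rational(-5, 48), -78), 2) = Pow(Rational(-3749, 48), 2) = Rational(14055001, 2304)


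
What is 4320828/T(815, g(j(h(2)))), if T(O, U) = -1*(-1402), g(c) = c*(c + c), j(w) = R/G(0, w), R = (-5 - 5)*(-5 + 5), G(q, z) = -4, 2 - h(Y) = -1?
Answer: 2160414/701 ≈ 3081.9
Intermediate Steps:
h(Y) = 3 (h(Y) = 2 - 1*(-1) = 2 + 1 = 3)
R = 0 (R = -10*0 = 0)
j(w) = 0 (j(w) = 0/(-4) = 0*(-1/4) = 0)
g(c) = 2*c**2 (g(c) = c*(2*c) = 2*c**2)
T(O, U) = 1402
4320828/T(815, g(j(h(2)))) = 4320828/1402 = 4320828*(1/1402) = 2160414/701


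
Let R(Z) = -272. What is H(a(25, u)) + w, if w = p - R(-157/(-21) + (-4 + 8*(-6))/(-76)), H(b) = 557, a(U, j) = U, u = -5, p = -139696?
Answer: -138867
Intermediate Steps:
w = -139424 (w = -139696 - 1*(-272) = -139696 + 272 = -139424)
H(a(25, u)) + w = 557 - 139424 = -138867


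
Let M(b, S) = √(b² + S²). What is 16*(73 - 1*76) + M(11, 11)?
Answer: -48 + 11*√2 ≈ -32.444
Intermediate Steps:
M(b, S) = √(S² + b²)
16*(73 - 1*76) + M(11, 11) = 16*(73 - 1*76) + √(11² + 11²) = 16*(73 - 76) + √(121 + 121) = 16*(-3) + √242 = -48 + 11*√2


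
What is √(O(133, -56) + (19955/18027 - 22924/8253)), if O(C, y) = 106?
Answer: √3167738684067167/5510253 ≈ 10.214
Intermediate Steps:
√(O(133, -56) + (19955/18027 - 22924/8253)) = √(106 + (19955/18027 - 22924/8253)) = √(106 - 27618037/16530759) = √(1724642417/16530759) = √3167738684067167/5510253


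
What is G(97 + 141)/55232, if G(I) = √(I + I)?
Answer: √119/27616 ≈ 0.00039501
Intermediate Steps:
G(I) = √2*√I (G(I) = √(2*I) = √2*√I)
G(97 + 141)/55232 = (√2*√(97 + 141))/55232 = (√2*√238)*(1/55232) = (2*√119)*(1/55232) = √119/27616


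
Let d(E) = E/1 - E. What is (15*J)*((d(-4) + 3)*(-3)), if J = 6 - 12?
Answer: 810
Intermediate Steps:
d(E) = 0 (d(E) = E*1 - E = E - E = 0)
J = -6
(15*J)*((d(-4) + 3)*(-3)) = (15*(-6))*((0 + 3)*(-3)) = -270*(-3) = -90*(-9) = 810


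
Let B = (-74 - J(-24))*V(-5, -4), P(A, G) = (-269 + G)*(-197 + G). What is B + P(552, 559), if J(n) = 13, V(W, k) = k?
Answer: 105328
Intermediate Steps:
B = 348 (B = (-74 - 1*13)*(-4) = (-74 - 13)*(-4) = -87*(-4) = 348)
B + P(552, 559) = 348 + (52993 + 559² - 466*559) = 348 + (52993 + 312481 - 260494) = 348 + 104980 = 105328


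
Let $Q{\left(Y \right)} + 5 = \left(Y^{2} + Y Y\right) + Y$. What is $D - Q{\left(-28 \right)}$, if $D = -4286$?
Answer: $-5821$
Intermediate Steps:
$Q{\left(Y \right)} = -5 + Y + 2 Y^{2}$ ($Q{\left(Y \right)} = -5 + \left(\left(Y^{2} + Y Y\right) + Y\right) = -5 + \left(\left(Y^{2} + Y^{2}\right) + Y\right) = -5 + \left(2 Y^{2} + Y\right) = -5 + \left(Y + 2 Y^{2}\right) = -5 + Y + 2 Y^{2}$)
$D - Q{\left(-28 \right)} = -4286 - \left(-5 - 28 + 2 \left(-28\right)^{2}\right) = -4286 - \left(-5 - 28 + 2 \cdot 784\right) = -4286 - \left(-5 - 28 + 1568\right) = -4286 - 1535 = -5821$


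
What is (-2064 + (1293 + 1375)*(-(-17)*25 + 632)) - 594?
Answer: 2817418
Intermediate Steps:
(-2064 + (1293 + 1375)*(-(-17)*25 + 632)) - 594 = (-2064 + 2668*(-1*(-425) + 632)) - 594 = (-2064 + 2668*(425 + 632)) - 594 = (-2064 + 2668*1057) - 594 = (-2064 + 2820076) - 594 = 2818012 - 594 = 2817418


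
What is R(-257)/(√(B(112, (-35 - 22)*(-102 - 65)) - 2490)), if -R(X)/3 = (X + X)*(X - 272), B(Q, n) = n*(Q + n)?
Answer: -271906*√10186111/10186111 ≈ -85.195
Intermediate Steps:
R(X) = -6*X*(-272 + X) (R(X) = -3*(X + X)*(X - 272) = -3*2*X*(-272 + X) = -6*X*(-272 + X))
R(-257)/(√(B(112, (-35 - 22)*(-102 - 65)) - 2490)) = (6*(-257)*(272 - 1*(-257)))/(√(((-35 - 22)*(-102 - 65))*(112 + (-35 - 22)*(-102 - 65)) - 2490)) = (6*(-257)*(272 + 257))/(√((-57*(-167))*(112 - 57*(-167)) - 2490)) = (6*(-257)*529)/(√(9519*(112 + 9519) - 2490)) = -815718/√(9519*9631 - 2490) = -815718/√(91677489 - 2490) = -815718*√10186111/30558333 = -271906*√10186111/10186111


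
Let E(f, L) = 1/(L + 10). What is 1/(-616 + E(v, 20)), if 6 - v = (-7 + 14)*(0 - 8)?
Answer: -30/18479 ≈ -0.0016235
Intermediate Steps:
v = 62 (v = 6 - (-7 + 14)*(0 - 8) = 6 - 7*(-8) = 6 - 1*(-56) = 6 + 56 = 62)
E(f, L) = 1/(10 + L)
1/(-616 + E(v, 20)) = 1/(-616 + 1/(10 + 20)) = 1/(-616 + 1/30) = 1/(-18479/30) = -30/18479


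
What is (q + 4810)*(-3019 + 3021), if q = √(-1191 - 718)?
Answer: 9620 + 2*I*√1909 ≈ 9620.0 + 87.384*I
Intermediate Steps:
q = I*√1909 (q = √(-1909) = I*√1909 ≈ 43.692*I)
(q + 4810)*(-3019 + 3021) = (I*√1909 + 4810)*(-3019 + 3021) = (4810 + I*√1909)*2 = 9620 + 2*I*√1909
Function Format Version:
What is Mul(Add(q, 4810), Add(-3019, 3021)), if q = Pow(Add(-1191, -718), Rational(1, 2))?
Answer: Add(9620, Mul(2, I, Pow(1909, Rational(1, 2)))) ≈ Add(9620.0, Mul(87.384, I))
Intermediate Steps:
q = Mul(I, Pow(1909, Rational(1, 2))) (q = Pow(-1909, Rational(1, 2)) = Mul(I, Pow(1909, Rational(1, 2))) ≈ Mul(43.692, I))
Mul(Add(q, 4810), Add(-3019, 3021)) = Mul(Add(Mul(I, Pow(1909, Rational(1, 2))), 4810), Add(-3019, 3021)) = Mul(Add(4810, Mul(I, Pow(1909, Rational(1, 2)))), 2) = Add(9620, Mul(2, I, Pow(1909, Rational(1, 2))))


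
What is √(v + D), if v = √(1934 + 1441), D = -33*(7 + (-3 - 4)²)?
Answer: √(-1848 + 15*√15) ≈ 42.307*I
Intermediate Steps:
D = -1848 (D = -33*(7 + (-7)²) = -33*(7 + 49) = -33*56 = -1848)
v = 15*√15 (v = √3375 = 15*√15 ≈ 58.095)
√(v + D) = √(15*√15 - 1848) = √(-1848 + 15*√15)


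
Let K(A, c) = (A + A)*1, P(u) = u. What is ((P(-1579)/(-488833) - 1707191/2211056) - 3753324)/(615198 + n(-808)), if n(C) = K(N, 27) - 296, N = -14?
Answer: -1352244266621860877/221526218058058784 ≈ -6.1042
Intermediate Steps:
K(A, c) = 2*A (K(A, c) = (2*A)*1 = 2*A)
n(C) = -324 (n(C) = 2*(-14) - 296 = -28 - 296 = -324)
((P(-1579)/(-488833) - 1707191/2211056) - 3753324)/(615198 + n(-808)) = ((-1579/(-488833) - 1707191/2211056) - 3753324)/(615198 - 324) = ((-1579*(-1/488833) - 1707191*1/2211056) - 3753324)/614874 = ((1579/488833 - 1707191/2211056) - 3753324)*(1/614874) = (-831040040679/1080837137648 - 3753324)*(1/614874) = -4056732799865582631/1080837137648*1/614874 = -1352244266621860877/221526218058058784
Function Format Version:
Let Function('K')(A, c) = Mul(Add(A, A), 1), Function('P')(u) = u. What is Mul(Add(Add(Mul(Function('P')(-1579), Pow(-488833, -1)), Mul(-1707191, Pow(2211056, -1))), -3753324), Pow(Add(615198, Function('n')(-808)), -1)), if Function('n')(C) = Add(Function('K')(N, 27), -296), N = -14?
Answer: Rational(-1352244266621860877, 221526218058058784) ≈ -6.1042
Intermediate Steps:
Function('K')(A, c) = Mul(2, A) (Function('K')(A, c) = Mul(Mul(2, A), 1) = Mul(2, A))
Function('n')(C) = -324 (Function('n')(C) = Add(Mul(2, -14), -296) = Add(-28, -296) = -324)
Mul(Add(Add(Mul(Function('P')(-1579), Pow(-488833, -1)), Mul(-1707191, Pow(2211056, -1))), -3753324), Pow(Add(615198, Function('n')(-808)), -1)) = Mul(Add(Add(Mul(-1579, Pow(-488833, -1)), Mul(-1707191, Pow(2211056, -1))), -3753324), Pow(Add(615198, -324), -1)) = Mul(Add(Add(Mul(-1579, Rational(-1, 488833)), Mul(-1707191, Rational(1, 2211056))), -3753324), Pow(614874, -1)) = Mul(Add(Add(Rational(1579, 488833), Rational(-1707191, 2211056)), -3753324), Rational(1, 614874)) = Mul(Add(Rational(-831040040679, 1080837137648), -3753324), Rational(1, 614874)) = Mul(Rational(-4056732799865582631, 1080837137648), Rational(1, 614874)) = Rational(-1352244266621860877, 221526218058058784)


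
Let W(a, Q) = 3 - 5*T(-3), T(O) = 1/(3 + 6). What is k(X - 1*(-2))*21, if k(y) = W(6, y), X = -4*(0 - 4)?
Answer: 154/3 ≈ 51.333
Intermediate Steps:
T(O) = ⅑ (T(O) = 1/9 = ⅑)
X = 16 (X = -4*(-4) = 16)
W(a, Q) = 22/9 (W(a, Q) = 3 - 5*⅑ = 3 - 5/9 = 22/9)
k(y) = 22/9
k(X - 1*(-2))*21 = (22/9)*21 = 154/3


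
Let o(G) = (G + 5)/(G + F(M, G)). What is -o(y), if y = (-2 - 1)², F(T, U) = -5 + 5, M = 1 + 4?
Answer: -14/9 ≈ -1.5556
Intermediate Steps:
M = 5
F(T, U) = 0
y = 9 (y = (-3)² = 9)
o(G) = (5 + G)/G (o(G) = (G + 5)/(G + 0) = (5 + G)/G)
-o(y) = -(5 + 9)/9 = -14/9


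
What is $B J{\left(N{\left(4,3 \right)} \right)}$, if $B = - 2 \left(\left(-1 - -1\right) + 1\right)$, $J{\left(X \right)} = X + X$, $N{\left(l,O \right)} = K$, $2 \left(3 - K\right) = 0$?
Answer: $-12$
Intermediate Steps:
$K = 3$ ($K = 3 - 0 = 3 + 0 = 3$)
$N{\left(l,O \right)} = 3$
$J{\left(X \right)} = 2 X$
$B = -2$ ($B = - 2 \left(\left(-1 + 1\right) + 1\right) = - 2 \left(0 + 1\right) = \left(-2\right) 1 = -2$)
$B J{\left(N{\left(4,3 \right)} \right)} = - 2 \cdot 2 \cdot 3 = \left(-2\right) 6 = -12$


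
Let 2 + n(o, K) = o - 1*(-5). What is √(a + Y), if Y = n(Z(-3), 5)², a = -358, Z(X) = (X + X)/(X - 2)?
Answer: I*√8509/5 ≈ 18.449*I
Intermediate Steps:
Z(X) = 2*X/(-2 + X) (Z(X) = (2*X)/(-2 + X) = 2*X/(-2 + X))
n(o, K) = 3 + o (n(o, K) = -2 + (o - 1*(-5)) = -2 + (o + 5) = -2 + (5 + o) = 3 + o)
Y = 441/25 (Y = (3 + 2*(-3)/(-2 - 3))² = (3 + 2*(-3)/(-5))² = (3 + 2*(-3)*(-⅕))² = (3 + 6/5)² = (21/5)² = 441/25 ≈ 17.640)
√(a + Y) = √(-358 + 441/25) = √(-8509/25) = I*√8509/5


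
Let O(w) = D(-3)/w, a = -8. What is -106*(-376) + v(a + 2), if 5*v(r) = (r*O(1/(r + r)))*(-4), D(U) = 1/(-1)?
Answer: 199568/5 ≈ 39914.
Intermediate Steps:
D(U) = -1
O(w) = -1/w
v(r) = 8*r²/5 (v(r) = ((r*(-1/(1/(r + r))))*(-4))/5 = ((r*(-1/(1/(2*r))))*(-4))/5 = ((r*(-2*r))*(-4))/5 = (-2*r²*(-4))/5 = (8*r²)/5 = 8*r²/5)
-106*(-376) + v(a + 2) = -106*(-376) + 8*(-8 + 2)²/5 = 39856 + (8/5)*(-6)² = 39856 + (8/5)*36 = 39856 + 288/5 = 199568/5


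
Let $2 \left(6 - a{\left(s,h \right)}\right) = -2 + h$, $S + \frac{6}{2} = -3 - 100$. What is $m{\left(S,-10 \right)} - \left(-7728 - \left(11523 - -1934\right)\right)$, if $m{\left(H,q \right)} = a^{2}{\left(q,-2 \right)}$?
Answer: $21249$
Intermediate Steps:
$S = -106$ ($S = -3 - 103 = -106$)
$a{\left(s,h \right)} = 7 - \frac{h}{2}$ ($a{\left(s,h \right)} = 6 - \frac{-2 + h}{2} = 6 - \left(-1 + \frac{h}{2}\right) = 7 - \frac{h}{2}$)
$m{\left(H,q \right)} = 64$ ($m{\left(H,q \right)} = \left(7 - -1\right)^{2} = \left(7 + 1\right)^{2} = 8^{2} = 64$)
$m{\left(S,-10 \right)} - \left(-7728 - \left(11523 - -1934\right)\right) = 64 - \left(-7728 - \left(11523 - -1934\right)\right) = 64 - \left(-7728 - \left(11523 + 1934\right)\right) = 64 - \left(-7728 - 13457\right) = 64 - -21185 = 64 + 21185 = 21249$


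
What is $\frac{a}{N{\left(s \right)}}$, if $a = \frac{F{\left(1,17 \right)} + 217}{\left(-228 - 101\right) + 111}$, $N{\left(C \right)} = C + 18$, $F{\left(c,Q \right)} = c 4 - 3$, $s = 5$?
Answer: $- \frac{1}{23} \approx -0.043478$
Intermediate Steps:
$F{\left(c,Q \right)} = -3 + 4 c$ ($F{\left(c,Q \right)} = 4 c - 3 = -3 + 4 c$)
$N{\left(C \right)} = 18 + C$
$a = -1$ ($a = \frac{\left(-3 + 4 \cdot 1\right) + 217}{\left(-228 - 101\right) + 111} = \frac{\left(-3 + 4\right) + 217}{\left(-228 - 101\right) + 111} = \frac{1 + 217}{-329 + 111} = \frac{218}{-218} = 218 \left(- \frac{1}{218}\right) = -1$)
$\frac{a}{N{\left(s \right)}} = - \frac{1}{18 + 5} = - \frac{1}{23}$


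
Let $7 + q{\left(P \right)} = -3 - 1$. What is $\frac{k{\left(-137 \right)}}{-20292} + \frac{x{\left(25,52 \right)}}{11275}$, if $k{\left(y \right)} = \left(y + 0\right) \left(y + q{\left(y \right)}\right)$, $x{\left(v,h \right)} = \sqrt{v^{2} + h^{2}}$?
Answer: $- \frac{5069}{5073} + \frac{\sqrt{3329}}{11275} \approx -0.99409$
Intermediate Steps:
$q{\left(P \right)} = -11$ ($q{\left(P \right)} = -7 - 4 = -11$)
$x{\left(v,h \right)} = \sqrt{h^{2} + v^{2}}$
$k{\left(y \right)} = y \left(-11 + y\right)$ ($k{\left(y \right)} = \left(y + 0\right) \left(y - 11\right) = y \left(-11 + y\right)$)
$\frac{k{\left(-137 \right)}}{-20292} + \frac{x{\left(25,52 \right)}}{11275} = \frac{\left(-137\right) \left(-11 - 137\right)}{-20292} + \frac{\sqrt{52^{2} + 25^{2}}}{11275} = \left(-137\right) \left(-148\right) \left(- \frac{1}{20292}\right) + \sqrt{2704 + 625} \cdot \frac{1}{11275} = 20276 \left(- \frac{1}{20292}\right) + \sqrt{3329} \cdot \frac{1}{11275} = - \frac{5069}{5073} + \frac{\sqrt{3329}}{11275}$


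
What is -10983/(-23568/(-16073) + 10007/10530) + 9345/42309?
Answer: -26214205405882445/5768318109753 ≈ -4544.5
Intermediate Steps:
-10983/(-23568/(-16073) + 10007/10530) + 9345/42309 = -10983/(-23568*(-1/16073) + 10007*(1/10530)) + 9345*(1/42309) = -10983/(23568/16073 + 10007/10530) + 3115/14103 = -10983/409013551/169248690 + 3115/14103 = -10983*169248690/409013551 + 3115/14103 = -1858858362270/409013551 + 3115/14103 = -26214205405882445/5768318109753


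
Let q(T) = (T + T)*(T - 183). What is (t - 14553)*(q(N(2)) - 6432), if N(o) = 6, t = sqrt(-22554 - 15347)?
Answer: 124515468 - 8556*I*sqrt(37901) ≈ 1.2452e+8 - 1.6657e+6*I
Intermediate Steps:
t = I*sqrt(37901) (t = sqrt(-37901) = I*sqrt(37901) ≈ 194.68*I)
q(T) = 2*T*(-183 + T) (q(T) = (2*T)*(-183 + T) = 2*T*(-183 + T))
(t - 14553)*(q(N(2)) - 6432) = (I*sqrt(37901) - 14553)*(2*6*(-183 + 6) - 6432) = (-14553 + I*sqrt(37901))*(2*6*(-177) - 6432) = (-14553 + I*sqrt(37901))*(-2124 - 6432) = (-14553 + I*sqrt(37901))*(-8556) = 124515468 - 8556*I*sqrt(37901)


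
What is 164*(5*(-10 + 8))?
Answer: -1640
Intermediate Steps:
164*(5*(-10 + 8)) = 164*(5*(-2)) = 164*(-10) = -1640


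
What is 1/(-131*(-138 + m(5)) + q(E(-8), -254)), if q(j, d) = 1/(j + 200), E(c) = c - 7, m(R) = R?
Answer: 185/3223256 ≈ 5.7395e-5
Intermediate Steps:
E(c) = -7 + c
q(j, d) = 1/(200 + j)
1/(-131*(-138 + m(5)) + q(E(-8), -254)) = 1/(-131*(-138 + 5) + 1/(200 + (-7 - 8))) = 1/(-131*(-133) + 1/(200 - 15)) = 1/(17423 + 1/185) = 1/(3223256/185) = 185/3223256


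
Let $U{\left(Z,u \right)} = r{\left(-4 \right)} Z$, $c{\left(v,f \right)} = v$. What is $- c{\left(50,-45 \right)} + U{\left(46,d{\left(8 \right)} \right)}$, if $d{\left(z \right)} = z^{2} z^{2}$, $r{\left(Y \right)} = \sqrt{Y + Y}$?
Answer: $-50 + 92 i \sqrt{2} \approx -50.0 + 130.11 i$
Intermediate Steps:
$r{\left(Y \right)} = \sqrt{2} \sqrt{Y}$ ($r{\left(Y \right)} = \sqrt{2 Y} = \sqrt{2} \sqrt{Y}$)
$d{\left(z \right)} = z^{4}$
$U{\left(Z,u \right)} = 2 i Z \sqrt{2}$ ($U{\left(Z,u \right)} = \sqrt{2} \sqrt{-4} Z = \sqrt{2} \cdot 2 i Z = 2 i \sqrt{2} Z = 2 i Z \sqrt{2}$)
$- c{\left(50,-45 \right)} + U{\left(46,d{\left(8 \right)} \right)} = \left(-1\right) 50 + 2 i 46 \sqrt{2} = -50 + 92 i \sqrt{2}$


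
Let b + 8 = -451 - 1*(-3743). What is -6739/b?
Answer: -6739/3284 ≈ -2.0521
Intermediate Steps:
b = 3284 (b = -8 + (-451 - 1*(-3743)) = -8 + (-451 + 3743) = -8 + 3292 = 3284)
-6739/b = -6739/3284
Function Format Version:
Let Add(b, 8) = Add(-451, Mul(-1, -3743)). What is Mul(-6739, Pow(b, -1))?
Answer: Rational(-6739, 3284) ≈ -2.0521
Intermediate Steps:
b = 3284 (b = Add(-8, Add(-451, Mul(-1, -3743))) = Add(-8, Add(-451, 3743)) = Add(-8, 3292) = 3284)
Mul(-6739, Pow(b, -1)) = Mul(-6739, Pow(3284, -1)) = Mul(-6739, Rational(1, 3284)) = Rational(-6739, 3284)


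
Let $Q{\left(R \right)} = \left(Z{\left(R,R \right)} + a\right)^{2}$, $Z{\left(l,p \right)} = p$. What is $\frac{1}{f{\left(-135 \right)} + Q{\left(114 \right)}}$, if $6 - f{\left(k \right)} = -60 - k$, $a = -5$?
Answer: $\frac{1}{11812} \approx 8.466 \cdot 10^{-5}$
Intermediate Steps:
$Q{\left(R \right)} = \left(-5 + R\right)^{2}$ ($Q{\left(R \right)} = \left(R - 5\right)^{2} = \left(-5 + R\right)^{2}$)
$f{\left(k \right)} = 66 + k$ ($f{\left(k \right)} = 6 - \left(-60 - k\right) = 6 + \left(60 + k\right) = 66 + k$)
$\frac{1}{f{\left(-135 \right)} + Q{\left(114 \right)}} = \frac{1}{\left(66 - 135\right) + \left(-5 + 114\right)^{2}} = \frac{1}{-69 + 109^{2}} = \frac{1}{-69 + 11881} = \frac{1}{11812}$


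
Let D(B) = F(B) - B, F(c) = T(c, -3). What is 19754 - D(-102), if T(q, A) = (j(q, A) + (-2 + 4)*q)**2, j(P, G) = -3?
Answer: -23197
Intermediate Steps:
T(q, A) = (-3 + 2*q)**2 (T(q, A) = (-3 + (-2 + 4)*q)**2 = (-3 + 2*q)**2)
F(c) = (-3 + 2*c)**2
D(B) = (-3 + 2*B)**2 - B
19754 - D(-102) = 19754 - ((-3 + 2*(-102))**2 - 1*(-102)) = 19754 - ((-3 - 204)**2 + 102) = 19754 - ((-207)**2 + 102) = 19754 - (42849 + 102) = 19754 - 1*42951 = 19754 - 42951 = -23197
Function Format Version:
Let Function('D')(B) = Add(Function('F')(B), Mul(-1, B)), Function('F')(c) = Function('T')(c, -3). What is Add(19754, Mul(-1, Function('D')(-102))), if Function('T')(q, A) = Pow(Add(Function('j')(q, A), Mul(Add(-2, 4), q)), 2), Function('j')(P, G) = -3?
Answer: -23197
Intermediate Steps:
Function('T')(q, A) = Pow(Add(-3, Mul(2, q)), 2) (Function('T')(q, A) = Pow(Add(-3, Mul(Add(-2, 4), q)), 2) = Pow(Add(-3, Mul(2, q)), 2))
Function('F')(c) = Pow(Add(-3, Mul(2, c)), 2)
Function('D')(B) = Add(Pow(Add(-3, Mul(2, B)), 2), Mul(-1, B))
Add(19754, Mul(-1, Function('D')(-102))) = Add(19754, Mul(-1, Add(Pow(Add(-3, Mul(2, -102)), 2), Mul(-1, -102)))) = Add(19754, Mul(-1, Add(Pow(Add(-3, -204), 2), 102))) = Add(19754, Mul(-1, Add(Pow(-207, 2), 102))) = Add(19754, Mul(-1, Add(42849, 102))) = Add(19754, Mul(-1, 42951)) = Add(19754, -42951) = -23197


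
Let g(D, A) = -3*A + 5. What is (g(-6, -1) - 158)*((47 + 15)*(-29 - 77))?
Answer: 985800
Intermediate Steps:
g(D, A) = 5 - 3*A
(g(-6, -1) - 158)*((47 + 15)*(-29 - 77)) = ((5 - 3*(-1)) - 158)*((47 + 15)*(-29 - 77)) = ((5 + 3) - 158)*(62*(-106)) = (8 - 158)*(-6572) = -150*(-6572) = 985800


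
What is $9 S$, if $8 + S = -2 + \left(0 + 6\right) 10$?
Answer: $450$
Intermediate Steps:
$S = 50$ ($S = -8 - \left(2 - \left(0 + 6\right) 10\right) = -8 + \left(-2 + 6 \cdot 10\right) = -8 + \left(-2 + 60\right) = -8 + 58 = 50$)
$9 S = 9 \cdot 50 = 450$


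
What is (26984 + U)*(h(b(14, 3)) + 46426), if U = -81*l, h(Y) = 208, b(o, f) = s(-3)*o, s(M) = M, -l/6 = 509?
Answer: 12794410972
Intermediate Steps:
l = -3054 (l = -6*509 = -3054)
b(o, f) = -3*o
U = 247374 (U = -81*(-3054) = 247374)
(26984 + U)*(h(b(14, 3)) + 46426) = (26984 + 247374)*(208 + 46426) = 274358*46634 = 12794410972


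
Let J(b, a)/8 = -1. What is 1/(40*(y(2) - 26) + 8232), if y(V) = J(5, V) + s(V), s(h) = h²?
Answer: 1/7032 ≈ 0.00014221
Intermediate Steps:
J(b, a) = -8 (J(b, a) = 8*(-1) = -8)
y(V) = -8 + V²
1/(40*(y(2) - 26) + 8232) = 1/(40*((-8 + 2²) - 26) + 8232) = 1/(40*((-8 + 4) - 26) + 8232) = 1/(40*(-4 - 26) + 8232) = 1/(40*(-30) + 8232) = 1/(-1200 + 8232) = 1/7032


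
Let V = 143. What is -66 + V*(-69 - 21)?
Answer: -12936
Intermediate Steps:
-66 + V*(-69 - 21) = -66 + 143*(-69 - 21) = -66 + 143*(-90) = -66 - 12870 = -12936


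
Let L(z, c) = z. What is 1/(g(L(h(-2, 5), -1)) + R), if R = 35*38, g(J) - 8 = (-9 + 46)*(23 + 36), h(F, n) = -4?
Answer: 1/3521 ≈ 0.00028401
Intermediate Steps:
g(J) = 2191 (g(J) = 8 + (-9 + 46)*(23 + 36) = 8 + 37*59 = 8 + 2183 = 2191)
R = 1330
1/(g(L(h(-2, 5), -1)) + R) = 1/(2191 + 1330) = 1/3521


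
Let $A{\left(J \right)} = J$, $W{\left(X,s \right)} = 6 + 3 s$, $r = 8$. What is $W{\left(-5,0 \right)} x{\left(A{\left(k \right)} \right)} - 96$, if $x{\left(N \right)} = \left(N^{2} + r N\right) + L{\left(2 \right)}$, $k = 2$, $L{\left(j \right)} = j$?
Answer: $36$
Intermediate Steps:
$x{\left(N \right)} = 2 + N^{2} + 8 N$ ($x{\left(N \right)} = \left(N^{2} + 8 N\right) + 2 = 2 + N^{2} + 8 N$)
$W{\left(-5,0 \right)} x{\left(A{\left(k \right)} \right)} - 96 = \left(6 + 3 \cdot 0\right) \left(2 + 2^{2} + 8 \cdot 2\right) - 96 = \left(6 + 0\right) \left(2 + 4 + 16\right) - 96 = 6 \cdot 22 - 96 = 132 - 96 = 36$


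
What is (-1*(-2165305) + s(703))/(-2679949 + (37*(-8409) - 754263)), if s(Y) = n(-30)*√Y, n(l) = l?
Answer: -433061/749069 + 6*√703/749069 ≈ -0.57792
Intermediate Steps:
s(Y) = -30*√Y
(-1*(-2165305) + s(703))/(-2679949 + (37*(-8409) - 754263)) = (-1*(-2165305) - 30*√703)/(-2679949 + (37*(-8409) - 754263)) = (2165305 - 30*√703)/(-2679949 + (-311133 - 754263)) = (2165305 - 30*√703)/(-2679949 - 1065396) = (2165305 - 30*√703)/(-3745345) = (2165305 - 30*√703)*(-1/3745345) = -433061/749069 + 6*√703/749069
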